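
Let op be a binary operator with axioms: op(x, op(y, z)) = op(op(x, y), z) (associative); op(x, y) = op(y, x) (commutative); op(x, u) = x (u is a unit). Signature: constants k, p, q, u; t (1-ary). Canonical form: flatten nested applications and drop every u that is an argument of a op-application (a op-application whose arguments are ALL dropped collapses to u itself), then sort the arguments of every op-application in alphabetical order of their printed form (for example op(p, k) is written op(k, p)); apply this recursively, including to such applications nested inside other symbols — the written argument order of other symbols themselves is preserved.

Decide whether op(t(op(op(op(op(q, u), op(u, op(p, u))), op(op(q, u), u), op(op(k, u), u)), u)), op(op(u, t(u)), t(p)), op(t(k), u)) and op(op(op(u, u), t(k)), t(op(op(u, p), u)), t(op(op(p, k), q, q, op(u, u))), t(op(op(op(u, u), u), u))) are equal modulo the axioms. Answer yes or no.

Left:  op(t(op(op(op(op(q, u), op(u, op(p, u))), op(op(q, u), u), op(op(k, u), u)), u)), op(op(u, t(u)), t(p)), op(t(k), u))
  Flatten:  op(t(op(op(op(op(q, u), op(u, op(p, u))), op(op(q, u), u), op(op(k, u), u)), u)), u, t(u), t(p), t(k), u)
  Inside:  t(op(op(op(op(q, u), op(u, op(p, u))), op(op(q, u), u), op(op(k, u), u)), u))  →  t(op(k, p, q, q))
  Units out:  drop u (×2)
  Order the arguments:  op(t(k), t(op(k, p, q, q)), t(p), t(u))
Right:  op(op(op(u, u), t(k)), t(op(op(u, p), u)), t(op(op(p, k), q, q, op(u, u))), t(op(op(op(u, u), u), u)))
  Merge nested applications:  op(u, u, t(k), t(op(op(u, p), u)), t(op(op(p, k), q, q, op(u, u))), t(op(op(op(u, u), u), u)))
  Inside:  t(op(op(u, p), u))  →  t(p)
  Simplify inside:  t(op(op(p, k), q, q, op(u, u)))  →  t(op(k, p, q, q))
  Inside:  t(op(op(op(u, u), u), u))  →  t(u)
  Drop the unit:  drop u (×2)
  Order the arguments:  op(t(k), t(op(k, p, q, q)), t(p), t(u))

Answer: yes — both canonical forms are op(t(k), t(op(k, p, q, q)), t(p), t(u))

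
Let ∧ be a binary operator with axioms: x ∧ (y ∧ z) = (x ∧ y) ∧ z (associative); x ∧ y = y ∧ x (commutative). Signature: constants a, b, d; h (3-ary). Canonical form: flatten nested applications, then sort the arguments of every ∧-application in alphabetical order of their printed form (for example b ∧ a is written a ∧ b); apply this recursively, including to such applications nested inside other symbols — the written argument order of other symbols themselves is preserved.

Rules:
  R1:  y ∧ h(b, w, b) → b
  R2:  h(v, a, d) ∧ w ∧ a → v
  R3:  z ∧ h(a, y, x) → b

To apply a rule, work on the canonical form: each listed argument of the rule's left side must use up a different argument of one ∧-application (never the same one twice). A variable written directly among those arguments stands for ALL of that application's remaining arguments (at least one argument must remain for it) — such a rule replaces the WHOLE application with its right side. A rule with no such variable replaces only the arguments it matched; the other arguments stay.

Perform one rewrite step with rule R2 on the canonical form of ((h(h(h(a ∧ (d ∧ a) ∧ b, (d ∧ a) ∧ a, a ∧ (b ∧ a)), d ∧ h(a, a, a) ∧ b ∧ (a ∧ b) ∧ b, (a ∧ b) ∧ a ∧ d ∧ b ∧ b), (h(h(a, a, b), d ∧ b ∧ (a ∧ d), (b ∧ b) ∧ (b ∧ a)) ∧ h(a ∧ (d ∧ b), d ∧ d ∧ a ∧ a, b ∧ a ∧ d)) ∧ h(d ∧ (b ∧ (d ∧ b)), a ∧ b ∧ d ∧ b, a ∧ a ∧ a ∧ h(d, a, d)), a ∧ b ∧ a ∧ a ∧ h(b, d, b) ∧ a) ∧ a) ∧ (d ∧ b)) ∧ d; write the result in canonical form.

Answer: a ∧ b ∧ d ∧ d ∧ h(h(h(a ∧ a ∧ b ∧ d, a ∧ a ∧ d, a ∧ a ∧ b), a ∧ b ∧ b ∧ b ∧ d ∧ h(a, a, a), a ∧ a ∧ b ∧ b ∧ b ∧ d), h(a ∧ b ∧ d, a ∧ a ∧ d ∧ d, a ∧ b ∧ d) ∧ h(b ∧ b ∧ d ∧ d, a ∧ b ∧ b ∧ d, d) ∧ h(h(a, a, b), a ∧ b ∧ d ∧ d, a ∧ b ∧ b ∧ b), a ∧ a ∧ a ∧ a ∧ b ∧ h(b, d, b))

Derivation:
Canonical form:  a ∧ b ∧ d ∧ d ∧ h(h(h(a ∧ a ∧ b ∧ d, a ∧ a ∧ d, a ∧ a ∧ b), a ∧ b ∧ b ∧ b ∧ d ∧ h(a, a, a), a ∧ a ∧ b ∧ b ∧ b ∧ d), h(a ∧ b ∧ d, a ∧ a ∧ d ∧ d, a ∧ b ∧ d) ∧ h(b ∧ b ∧ d ∧ d, a ∧ b ∧ b ∧ d, a ∧ a ∧ a ∧ h(d, a, d)) ∧ h(h(a, a, b), a ∧ b ∧ d ∧ d, a ∧ b ∧ b ∧ b), a ∧ a ∧ a ∧ a ∧ b ∧ h(b, d, b))
Apply R2:  consuming a, h(d, a, d);  v := d, w := a ∧ a
The extension variable absorbs all remaining arguments, so the whole application is rewritten.
New term:  a ∧ b ∧ d ∧ d ∧ h(h(h(a ∧ a ∧ b ∧ d, a ∧ a ∧ d, a ∧ a ∧ b), a ∧ b ∧ b ∧ b ∧ d ∧ h(a, a, a), a ∧ a ∧ b ∧ b ∧ b ∧ d), h(a ∧ b ∧ d, a ∧ a ∧ d ∧ d, a ∧ b ∧ d) ∧ h(b ∧ b ∧ d ∧ d, a ∧ b ∧ b ∧ d, d) ∧ h(h(a, a, b), a ∧ b ∧ d ∧ d, a ∧ b ∧ b ∧ b), a ∧ a ∧ a ∧ a ∧ b ∧ h(b, d, b))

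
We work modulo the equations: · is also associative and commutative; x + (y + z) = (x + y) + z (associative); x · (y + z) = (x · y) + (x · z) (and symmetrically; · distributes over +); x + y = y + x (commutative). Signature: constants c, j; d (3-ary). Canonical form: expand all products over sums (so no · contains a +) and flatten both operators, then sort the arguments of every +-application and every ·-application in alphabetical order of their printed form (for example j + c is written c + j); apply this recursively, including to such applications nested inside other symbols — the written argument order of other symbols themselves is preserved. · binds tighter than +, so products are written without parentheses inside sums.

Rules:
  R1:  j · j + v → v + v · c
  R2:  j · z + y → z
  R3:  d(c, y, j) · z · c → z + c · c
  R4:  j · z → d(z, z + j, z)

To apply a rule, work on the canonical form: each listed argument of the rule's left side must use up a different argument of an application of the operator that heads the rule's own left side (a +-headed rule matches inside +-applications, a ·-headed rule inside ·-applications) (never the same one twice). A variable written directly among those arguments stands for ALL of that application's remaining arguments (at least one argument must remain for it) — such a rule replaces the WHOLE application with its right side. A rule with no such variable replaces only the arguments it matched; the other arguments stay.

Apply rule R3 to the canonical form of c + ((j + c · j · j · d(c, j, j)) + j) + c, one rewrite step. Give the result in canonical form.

Answer: c + c + c · c + j + j + j · j

Derivation:
Canonical form:  c + c + c · d(c, j, j) · j · j + j + j
Match R3:  consume c, d(c, j, j);  y := j, z := j · j
The variable takes the whole remainder — replace the entire application.
Result:  c + c + c · c + j + j + j · j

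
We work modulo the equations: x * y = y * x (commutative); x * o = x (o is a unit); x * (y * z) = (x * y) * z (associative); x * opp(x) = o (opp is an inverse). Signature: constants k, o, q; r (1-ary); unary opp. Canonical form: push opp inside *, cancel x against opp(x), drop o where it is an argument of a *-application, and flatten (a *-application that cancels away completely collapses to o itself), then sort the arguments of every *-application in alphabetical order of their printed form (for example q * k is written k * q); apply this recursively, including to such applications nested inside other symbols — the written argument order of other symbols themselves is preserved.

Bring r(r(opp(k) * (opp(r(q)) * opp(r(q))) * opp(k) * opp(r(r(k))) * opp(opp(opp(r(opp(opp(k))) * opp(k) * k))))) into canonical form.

Focus inside:  opp(k) * (opp(r(q)) * opp(r(q))) * opp(k) * opp(r(r(k))) * opp(opp(opp(r(opp(opp(k))) * opp(k) * k)))
Push opp inside:  distribute opp over * and collapse double opp
Combine occurrences:  opp(k) * opp(k) * opp(r(q)) * opp(r(q)) * opp(r(r(k))) * opp(r(k))
Order the arguments:  opp(k) * opp(k) * opp(r(k)) * opp(r(q)) * opp(r(q)) * opp(r(r(k)))
Put back:  r(r(opp(k) * opp(k) * opp(r(k)) * opp(r(q)) * opp(r(q)) * opp(r(r(k)))))

Answer: r(r(opp(k) * opp(k) * opp(r(k)) * opp(r(q)) * opp(r(q)) * opp(r(r(k)))))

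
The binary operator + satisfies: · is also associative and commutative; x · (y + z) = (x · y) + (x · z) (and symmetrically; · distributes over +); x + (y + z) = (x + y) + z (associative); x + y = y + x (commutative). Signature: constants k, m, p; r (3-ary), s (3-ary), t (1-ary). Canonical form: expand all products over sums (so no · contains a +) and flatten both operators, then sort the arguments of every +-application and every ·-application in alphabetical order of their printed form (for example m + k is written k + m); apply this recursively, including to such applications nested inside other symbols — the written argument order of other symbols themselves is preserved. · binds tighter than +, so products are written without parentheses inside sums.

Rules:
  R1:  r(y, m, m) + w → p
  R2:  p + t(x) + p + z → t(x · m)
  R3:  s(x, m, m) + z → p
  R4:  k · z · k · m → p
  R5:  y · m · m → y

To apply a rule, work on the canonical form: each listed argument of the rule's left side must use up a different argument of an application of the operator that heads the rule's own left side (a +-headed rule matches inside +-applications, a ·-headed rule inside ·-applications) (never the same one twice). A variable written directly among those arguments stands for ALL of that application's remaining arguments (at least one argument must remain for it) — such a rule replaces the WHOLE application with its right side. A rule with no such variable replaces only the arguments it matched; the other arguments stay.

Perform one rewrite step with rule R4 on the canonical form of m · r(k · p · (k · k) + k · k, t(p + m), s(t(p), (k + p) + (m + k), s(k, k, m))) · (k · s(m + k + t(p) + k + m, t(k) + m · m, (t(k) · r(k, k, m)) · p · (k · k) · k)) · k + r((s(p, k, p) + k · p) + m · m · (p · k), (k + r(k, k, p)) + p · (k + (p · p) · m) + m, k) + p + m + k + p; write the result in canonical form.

Answer: k + m + p + p + p + r(k · m · m · p + k · p + s(p, k, p), k + k · p + m + m · p · p · p + r(k, k, p), k)

Derivation:
Canonical form:  k + k · k · m · r(k · k + k · k · k · p, t(m + p), s(t(p), k + k + m + p, s(k, k, m))) · s(k + k + m + m + t(p), m · m + t(k), k · k · k · p · r(k, k, m) · t(k)) + m + p + p + r(k · m · m · p + k · p + s(p, k, p), k + k · p + m + m · p · p · p + r(k, k, p), k)
Apply R4:  consuming k, k, m;  z := r(k · k + k · k · k · p, t(m + p), s(t(p), k + k + m + p, s(k, k, m))) · s(k + k + m + m + t(p), m · m + t(k), k · k · k · p · r(k, k, m) · t(k))
The extension variable absorbs all remaining arguments, so the whole application is rewritten.
Giving:  k + m + p + p + p + r(k · m · m · p + k · p + s(p, k, p), k + k · p + m + m · p · p · p + r(k, k, p), k)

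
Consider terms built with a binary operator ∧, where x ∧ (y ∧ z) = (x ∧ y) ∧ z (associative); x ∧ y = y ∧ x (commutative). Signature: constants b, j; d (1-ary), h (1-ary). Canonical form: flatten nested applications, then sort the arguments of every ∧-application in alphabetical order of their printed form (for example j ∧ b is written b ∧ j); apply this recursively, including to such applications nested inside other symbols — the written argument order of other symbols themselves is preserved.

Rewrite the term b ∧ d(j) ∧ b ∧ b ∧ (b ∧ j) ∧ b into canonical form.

Answer: b ∧ b ∧ b ∧ b ∧ b ∧ d(j) ∧ j

Derivation:
Un-nest:  b ∧ d(j) ∧ b ∧ b ∧ b ∧ j ∧ b
Sort:  b ∧ b ∧ b ∧ b ∧ b ∧ d(j) ∧ j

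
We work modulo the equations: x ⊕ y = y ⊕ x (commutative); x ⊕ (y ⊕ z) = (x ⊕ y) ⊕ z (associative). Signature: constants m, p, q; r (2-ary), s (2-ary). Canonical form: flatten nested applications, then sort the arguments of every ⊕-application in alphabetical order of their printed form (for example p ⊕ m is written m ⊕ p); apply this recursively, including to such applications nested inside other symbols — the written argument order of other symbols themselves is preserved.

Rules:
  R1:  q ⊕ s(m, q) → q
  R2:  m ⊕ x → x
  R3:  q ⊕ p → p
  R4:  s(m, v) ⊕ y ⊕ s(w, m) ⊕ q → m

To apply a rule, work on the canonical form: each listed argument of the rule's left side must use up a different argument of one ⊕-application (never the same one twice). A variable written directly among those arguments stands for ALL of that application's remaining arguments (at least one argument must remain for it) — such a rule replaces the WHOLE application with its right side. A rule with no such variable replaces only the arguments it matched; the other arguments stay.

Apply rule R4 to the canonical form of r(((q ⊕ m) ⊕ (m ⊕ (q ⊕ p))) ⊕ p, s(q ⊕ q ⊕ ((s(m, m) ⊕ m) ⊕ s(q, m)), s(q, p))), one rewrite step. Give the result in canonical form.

Answer: r(m ⊕ m ⊕ p ⊕ p ⊕ q ⊕ q, s(m, s(q, p)))

Derivation:
Canonical form:  r(m ⊕ m ⊕ p ⊕ p ⊕ q ⊕ q, s(m ⊕ q ⊕ q ⊕ s(m, m) ⊕ s(q, m), s(q, p)))
R4 matches:  uses q, s(m, m), s(q, m);  v := m, w := q, y := m ⊕ q
The extension variable absorbs all remaining arguments, so the whole application is rewritten.
Result:  r(m ⊕ m ⊕ p ⊕ p ⊕ q ⊕ q, s(m, s(q, p)))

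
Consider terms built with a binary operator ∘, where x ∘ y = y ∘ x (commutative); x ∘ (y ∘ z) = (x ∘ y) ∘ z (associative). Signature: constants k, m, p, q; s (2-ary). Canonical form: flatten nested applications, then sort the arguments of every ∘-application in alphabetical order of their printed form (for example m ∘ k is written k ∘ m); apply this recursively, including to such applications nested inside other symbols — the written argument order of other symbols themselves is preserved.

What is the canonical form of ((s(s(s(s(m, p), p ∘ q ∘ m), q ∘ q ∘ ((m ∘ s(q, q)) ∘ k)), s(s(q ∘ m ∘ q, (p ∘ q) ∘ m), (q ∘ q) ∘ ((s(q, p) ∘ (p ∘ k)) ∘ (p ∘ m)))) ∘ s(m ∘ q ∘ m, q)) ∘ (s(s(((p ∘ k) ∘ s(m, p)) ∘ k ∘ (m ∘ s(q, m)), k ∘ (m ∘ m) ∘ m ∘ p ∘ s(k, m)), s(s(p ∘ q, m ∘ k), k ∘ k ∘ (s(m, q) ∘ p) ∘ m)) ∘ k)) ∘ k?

Flatten:  s(s(s(s(m, p), p ∘ q ∘ m), q ∘ q ∘ ((m ∘ s(q, q)) ∘ k)), s(s(q ∘ m ∘ q, (p ∘ q) ∘ m), (q ∘ q) ∘ ((s(q, p) ∘ (p ∘ k)) ∘ (p ∘ m)))) ∘ s(m ∘ q ∘ m, q) ∘ s(s(((p ∘ k) ∘ s(m, p)) ∘ k ∘ (m ∘ s(q, m)), k ∘ (m ∘ m) ∘ m ∘ p ∘ s(k, m)), s(s(p ∘ q, m ∘ k), k ∘ k ∘ (s(m, q) ∘ p) ∘ m)) ∘ k ∘ k
Simplify inside:  s(s(s(s(m, p), p ∘ q ∘ m), q ∘ q ∘ ((m ∘ s(q, q)) ∘ k)), s(s(q ∘ m ∘ q, (p ∘ q) ∘ m), (q ∘ q) ∘ ((s(q, p) ∘ (p ∘ k)) ∘ (p ∘ m))))  →  s(s(s(s(m, p), m ∘ p ∘ q), k ∘ m ∘ q ∘ q ∘ s(q, q)), s(s(m ∘ q ∘ q, m ∘ p ∘ q), k ∘ m ∘ p ∘ p ∘ q ∘ q ∘ s(q, p)))
Inside:  s(m ∘ q ∘ m, q)  →  s(m ∘ m ∘ q, q)
Canonicalize subterm:  s(s(((p ∘ k) ∘ s(m, p)) ∘ k ∘ (m ∘ s(q, m)), k ∘ (m ∘ m) ∘ m ∘ p ∘ s(k, m)), s(s(p ∘ q, m ∘ k), k ∘ k ∘ (s(m, q) ∘ p) ∘ m))  →  s(s(k ∘ k ∘ m ∘ p ∘ s(m, p) ∘ s(q, m), k ∘ m ∘ m ∘ m ∘ p ∘ s(k, m)), s(s(p ∘ q, k ∘ m), k ∘ k ∘ m ∘ p ∘ s(m, q)))
Sort:  k ∘ k ∘ s(m ∘ m ∘ q, q) ∘ s(s(k ∘ k ∘ m ∘ p ∘ s(m, p) ∘ s(q, m), k ∘ m ∘ m ∘ m ∘ p ∘ s(k, m)), s(s(p ∘ q, k ∘ m), k ∘ k ∘ m ∘ p ∘ s(m, q))) ∘ s(s(s(s(m, p), m ∘ p ∘ q), k ∘ m ∘ q ∘ q ∘ s(q, q)), s(s(m ∘ q ∘ q, m ∘ p ∘ q), k ∘ m ∘ p ∘ p ∘ q ∘ q ∘ s(q, p)))

Answer: k ∘ k ∘ s(m ∘ m ∘ q, q) ∘ s(s(k ∘ k ∘ m ∘ p ∘ s(m, p) ∘ s(q, m), k ∘ m ∘ m ∘ m ∘ p ∘ s(k, m)), s(s(p ∘ q, k ∘ m), k ∘ k ∘ m ∘ p ∘ s(m, q))) ∘ s(s(s(s(m, p), m ∘ p ∘ q), k ∘ m ∘ q ∘ q ∘ s(q, q)), s(s(m ∘ q ∘ q, m ∘ p ∘ q), k ∘ m ∘ p ∘ p ∘ q ∘ q ∘ s(q, p)))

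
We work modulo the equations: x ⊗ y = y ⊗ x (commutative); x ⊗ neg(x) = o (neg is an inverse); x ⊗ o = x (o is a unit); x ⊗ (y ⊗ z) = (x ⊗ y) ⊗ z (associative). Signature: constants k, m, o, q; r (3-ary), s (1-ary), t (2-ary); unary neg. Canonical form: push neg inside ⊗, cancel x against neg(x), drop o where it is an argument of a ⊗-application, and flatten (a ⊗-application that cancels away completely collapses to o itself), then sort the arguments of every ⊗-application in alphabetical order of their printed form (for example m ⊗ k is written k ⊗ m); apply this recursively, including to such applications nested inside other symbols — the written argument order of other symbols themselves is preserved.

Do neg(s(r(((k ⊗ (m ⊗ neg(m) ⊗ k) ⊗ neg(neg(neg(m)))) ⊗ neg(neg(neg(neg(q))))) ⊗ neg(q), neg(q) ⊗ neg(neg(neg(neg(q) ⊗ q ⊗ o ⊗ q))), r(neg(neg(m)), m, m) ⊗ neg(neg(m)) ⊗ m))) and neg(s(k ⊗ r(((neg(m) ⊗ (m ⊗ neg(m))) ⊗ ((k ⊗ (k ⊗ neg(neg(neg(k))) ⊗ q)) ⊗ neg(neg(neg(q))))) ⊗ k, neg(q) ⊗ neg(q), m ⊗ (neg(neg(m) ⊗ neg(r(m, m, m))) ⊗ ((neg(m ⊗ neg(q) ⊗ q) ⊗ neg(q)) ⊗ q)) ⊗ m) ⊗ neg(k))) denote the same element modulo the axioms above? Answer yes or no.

Answer: yes — both canonical forms are neg(s(r(k ⊗ k ⊗ neg(m), neg(q) ⊗ neg(q), m ⊗ m ⊗ r(m, m, m))))

Derivation:
Left:  neg(s(r(((k ⊗ (m ⊗ neg(m) ⊗ k) ⊗ neg(neg(neg(m)))) ⊗ neg(neg(neg(neg(q))))) ⊗ neg(q), neg(q) ⊗ neg(neg(neg(neg(q) ⊗ q ⊗ o ⊗ q))), r(neg(neg(m)), m, m) ⊗ neg(neg(m)) ⊗ m)))
  Push neg inside:  distribute neg over ⊗ and collapse double neg
  Collect:  neg(s(r(k ⊗ k ⊗ neg(m), neg(q) ⊗ neg(q), m ⊗ m ⊗ r(m, m, m))))
Right:  neg(s(k ⊗ r(((neg(m) ⊗ (m ⊗ neg(m))) ⊗ ((k ⊗ (k ⊗ neg(neg(neg(k))) ⊗ q)) ⊗ neg(neg(neg(q))))) ⊗ k, neg(q) ⊗ neg(q), m ⊗ (neg(neg(m) ⊗ neg(r(m, m, m))) ⊗ ((neg(m ⊗ neg(q) ⊗ q) ⊗ neg(q)) ⊗ q)) ⊗ m) ⊗ neg(k)))
  Push neg inside:  distribute neg over ⊗ and collapse double neg
  Collect terms:  neg(s(r(k ⊗ k ⊗ neg(m), neg(q) ⊗ neg(q), m ⊗ m ⊗ r(m, m, m))))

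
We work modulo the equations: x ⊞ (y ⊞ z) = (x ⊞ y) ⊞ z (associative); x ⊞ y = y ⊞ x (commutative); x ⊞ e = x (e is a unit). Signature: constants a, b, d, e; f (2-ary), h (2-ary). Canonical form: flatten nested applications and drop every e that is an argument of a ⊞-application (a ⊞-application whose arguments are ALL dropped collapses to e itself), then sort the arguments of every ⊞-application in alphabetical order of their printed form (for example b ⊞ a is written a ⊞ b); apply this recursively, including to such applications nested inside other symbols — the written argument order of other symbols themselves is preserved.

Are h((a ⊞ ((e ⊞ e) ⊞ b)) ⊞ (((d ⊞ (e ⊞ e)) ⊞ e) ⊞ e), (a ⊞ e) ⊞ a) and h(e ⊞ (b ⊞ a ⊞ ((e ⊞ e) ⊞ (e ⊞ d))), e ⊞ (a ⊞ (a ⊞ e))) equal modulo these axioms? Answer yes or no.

Answer: yes — both canonical forms are h(a ⊞ b ⊞ d, a ⊞ a)

Derivation:
Left:  h((a ⊞ ((e ⊞ e) ⊞ b)) ⊞ (((d ⊞ (e ⊞ e)) ⊞ e) ⊞ e), (a ⊞ e) ⊞ a)
  Focus inside:  (a ⊞ ((e ⊞ e) ⊞ b)) ⊞ (((d ⊞ (e ⊞ e)) ⊞ e) ⊞ e)
  Merge nested applications:  a ⊞ e ⊞ e ⊞ b ⊞ d ⊞ e ⊞ e ⊞ e ⊞ e
  Drop the unit:  drop e (×6)
  Order the arguments:  a ⊞ b ⊞ d
  Put back:  h(a ⊞ b ⊞ d, a ⊞ a)
Right:  h(e ⊞ (b ⊞ a ⊞ ((e ⊞ e) ⊞ (e ⊞ d))), e ⊞ (a ⊞ (a ⊞ e)))
  Work inside:  e ⊞ (b ⊞ a ⊞ ((e ⊞ e) ⊞ (e ⊞ d)))
  Un-nest:  e ⊞ b ⊞ a ⊞ e ⊞ e ⊞ e ⊞ d
  Units out:  drop e (×4)
  Sort arguments:  a ⊞ b ⊞ d
  Reassemble:  h(a ⊞ b ⊞ d, a ⊞ a)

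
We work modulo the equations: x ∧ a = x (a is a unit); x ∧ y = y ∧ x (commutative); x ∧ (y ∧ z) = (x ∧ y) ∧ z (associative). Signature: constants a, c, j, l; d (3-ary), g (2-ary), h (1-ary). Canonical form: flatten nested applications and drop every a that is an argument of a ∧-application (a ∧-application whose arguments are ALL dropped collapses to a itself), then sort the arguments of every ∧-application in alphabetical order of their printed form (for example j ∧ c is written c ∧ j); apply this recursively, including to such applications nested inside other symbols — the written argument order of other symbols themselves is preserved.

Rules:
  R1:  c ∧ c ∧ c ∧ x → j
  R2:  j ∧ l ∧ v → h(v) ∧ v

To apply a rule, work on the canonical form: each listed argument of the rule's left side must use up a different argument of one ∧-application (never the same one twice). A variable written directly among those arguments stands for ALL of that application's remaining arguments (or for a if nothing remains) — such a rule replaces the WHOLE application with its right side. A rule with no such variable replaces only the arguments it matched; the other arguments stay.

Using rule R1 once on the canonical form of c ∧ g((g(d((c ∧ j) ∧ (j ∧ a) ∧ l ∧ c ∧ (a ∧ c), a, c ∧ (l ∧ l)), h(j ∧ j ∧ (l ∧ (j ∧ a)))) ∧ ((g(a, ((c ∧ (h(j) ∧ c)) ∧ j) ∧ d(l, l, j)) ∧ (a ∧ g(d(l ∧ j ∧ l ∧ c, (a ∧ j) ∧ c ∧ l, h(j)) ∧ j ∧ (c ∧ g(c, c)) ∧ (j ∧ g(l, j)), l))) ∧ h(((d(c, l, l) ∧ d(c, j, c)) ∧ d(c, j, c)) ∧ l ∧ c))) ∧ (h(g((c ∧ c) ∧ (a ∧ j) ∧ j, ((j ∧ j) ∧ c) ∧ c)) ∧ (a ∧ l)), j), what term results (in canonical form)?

Canonical form:  c ∧ g(g(a, c ∧ c ∧ d(l, l, j) ∧ h(j) ∧ j) ∧ g(c ∧ d(c ∧ j ∧ l ∧ l, c ∧ j ∧ l, h(j)) ∧ g(c, c) ∧ g(l, j) ∧ j ∧ j, l) ∧ g(d(c ∧ c ∧ c ∧ j ∧ j ∧ l, a, c ∧ l ∧ l), h(j ∧ j ∧ j ∧ l)) ∧ h(c ∧ d(c, j, c) ∧ d(c, j, c) ∧ d(c, l, l) ∧ l) ∧ h(g(c ∧ c ∧ j ∧ j, c ∧ c ∧ j ∧ j)) ∧ l, j)
Apply R1:  consuming c, c, c;  x := j ∧ j ∧ l
The extension variable absorbs all remaining arguments, so the whole application is rewritten.
Result:  c ∧ g(g(a, c ∧ c ∧ d(l, l, j) ∧ h(j) ∧ j) ∧ g(c ∧ d(c ∧ j ∧ l ∧ l, c ∧ j ∧ l, h(j)) ∧ g(c, c) ∧ g(l, j) ∧ j ∧ j, l) ∧ g(d(j, a, c ∧ l ∧ l), h(j ∧ j ∧ j ∧ l)) ∧ h(c ∧ d(c, j, c) ∧ d(c, j, c) ∧ d(c, l, l) ∧ l) ∧ h(g(c ∧ c ∧ j ∧ j, c ∧ c ∧ j ∧ j)) ∧ l, j)

Answer: c ∧ g(g(a, c ∧ c ∧ d(l, l, j) ∧ h(j) ∧ j) ∧ g(c ∧ d(c ∧ j ∧ l ∧ l, c ∧ j ∧ l, h(j)) ∧ g(c, c) ∧ g(l, j) ∧ j ∧ j, l) ∧ g(d(j, a, c ∧ l ∧ l), h(j ∧ j ∧ j ∧ l)) ∧ h(c ∧ d(c, j, c) ∧ d(c, j, c) ∧ d(c, l, l) ∧ l) ∧ h(g(c ∧ c ∧ j ∧ j, c ∧ c ∧ j ∧ j)) ∧ l, j)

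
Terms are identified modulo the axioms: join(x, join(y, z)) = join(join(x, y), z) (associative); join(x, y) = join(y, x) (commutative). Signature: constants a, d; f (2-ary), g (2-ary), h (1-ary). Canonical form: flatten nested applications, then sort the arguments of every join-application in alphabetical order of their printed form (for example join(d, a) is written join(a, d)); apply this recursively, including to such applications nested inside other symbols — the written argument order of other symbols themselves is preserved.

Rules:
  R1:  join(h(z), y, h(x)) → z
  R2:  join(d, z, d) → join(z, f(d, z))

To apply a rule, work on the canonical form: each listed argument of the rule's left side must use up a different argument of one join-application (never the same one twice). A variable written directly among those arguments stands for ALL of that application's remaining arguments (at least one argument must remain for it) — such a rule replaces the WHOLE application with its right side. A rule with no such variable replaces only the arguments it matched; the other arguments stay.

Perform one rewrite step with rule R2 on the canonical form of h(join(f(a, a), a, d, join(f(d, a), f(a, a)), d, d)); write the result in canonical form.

Answer: h(join(a, d, f(a, a), f(a, a), f(d, a), f(d, join(a, d, f(a, a), f(a, a), f(d, a)))))

Derivation:
Canonical form:  h(join(a, d, d, d, f(a, a), f(a, a), f(d, a)))
Apply R2:  consuming d, d;  z := join(a, d, f(a, a), f(a, a), f(d, a))
Every leftover argument binds to the variable; the entire application is replaced.
New term:  h(join(a, d, f(a, a), f(a, a), f(d, a), f(d, join(a, d, f(a, a), f(a, a), f(d, a)))))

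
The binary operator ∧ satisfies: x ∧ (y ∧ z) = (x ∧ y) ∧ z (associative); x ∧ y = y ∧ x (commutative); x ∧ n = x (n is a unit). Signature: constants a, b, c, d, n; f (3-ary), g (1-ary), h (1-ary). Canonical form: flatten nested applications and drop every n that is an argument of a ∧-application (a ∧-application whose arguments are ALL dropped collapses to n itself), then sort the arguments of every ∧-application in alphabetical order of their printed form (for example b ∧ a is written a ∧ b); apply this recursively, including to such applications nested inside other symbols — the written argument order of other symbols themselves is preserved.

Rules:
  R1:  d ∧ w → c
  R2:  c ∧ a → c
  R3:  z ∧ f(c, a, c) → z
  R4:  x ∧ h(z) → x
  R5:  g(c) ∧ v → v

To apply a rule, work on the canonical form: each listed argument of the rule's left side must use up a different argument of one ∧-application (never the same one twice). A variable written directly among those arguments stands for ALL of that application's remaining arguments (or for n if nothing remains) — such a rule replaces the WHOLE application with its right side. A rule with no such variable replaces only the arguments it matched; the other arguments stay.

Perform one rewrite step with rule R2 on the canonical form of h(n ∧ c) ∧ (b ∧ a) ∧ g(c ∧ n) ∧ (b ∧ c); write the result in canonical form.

Answer: b ∧ b ∧ c ∧ g(c) ∧ h(c)

Derivation:
Canonical form:  a ∧ b ∧ b ∧ c ∧ g(c) ∧ h(c)
Apply R2:  consuming a, c
Result:  b ∧ b ∧ c ∧ g(c) ∧ h(c)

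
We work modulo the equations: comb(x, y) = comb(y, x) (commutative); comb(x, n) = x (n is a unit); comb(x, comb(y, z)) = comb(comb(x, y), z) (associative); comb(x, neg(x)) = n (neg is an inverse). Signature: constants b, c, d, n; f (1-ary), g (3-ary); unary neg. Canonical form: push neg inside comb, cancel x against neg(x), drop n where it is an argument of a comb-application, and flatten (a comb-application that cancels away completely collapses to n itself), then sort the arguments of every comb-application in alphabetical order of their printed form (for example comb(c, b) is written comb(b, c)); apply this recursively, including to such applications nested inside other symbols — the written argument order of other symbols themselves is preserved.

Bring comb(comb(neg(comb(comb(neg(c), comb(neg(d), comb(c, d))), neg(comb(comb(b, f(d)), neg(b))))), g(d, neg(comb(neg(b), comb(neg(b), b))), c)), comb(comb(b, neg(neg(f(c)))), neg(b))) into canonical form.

Answer: comb(f(c), f(d), g(d, b, c))

Derivation:
Push neg inside:  distribute neg over comb and collapse double neg
Cancel inverse pairs:  c cancels; d cancels; b cancels
Combine occurrences:  comb(f(d), g(d, b, c), f(c))
Sort:  comb(f(c), f(d), g(d, b, c))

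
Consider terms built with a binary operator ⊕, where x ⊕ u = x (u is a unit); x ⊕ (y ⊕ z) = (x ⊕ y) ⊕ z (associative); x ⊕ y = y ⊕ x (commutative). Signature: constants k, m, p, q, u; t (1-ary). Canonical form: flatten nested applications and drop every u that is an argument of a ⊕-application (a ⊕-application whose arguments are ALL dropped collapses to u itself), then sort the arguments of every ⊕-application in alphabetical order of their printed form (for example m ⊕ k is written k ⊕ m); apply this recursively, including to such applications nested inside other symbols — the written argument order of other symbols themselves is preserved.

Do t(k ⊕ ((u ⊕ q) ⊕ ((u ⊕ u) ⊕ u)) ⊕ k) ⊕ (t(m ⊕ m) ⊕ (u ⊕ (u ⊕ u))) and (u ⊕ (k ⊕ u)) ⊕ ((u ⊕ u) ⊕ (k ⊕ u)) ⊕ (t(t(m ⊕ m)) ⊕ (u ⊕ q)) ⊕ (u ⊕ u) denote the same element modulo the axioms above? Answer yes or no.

Answer: no — t(k ⊕ k ⊕ q) ⊕ t(m ⊕ m) vs k ⊕ k ⊕ q ⊕ t(t(m ⊕ m))

Derivation:
Left:  t(k ⊕ ((u ⊕ q) ⊕ ((u ⊕ u) ⊕ u)) ⊕ k) ⊕ (t(m ⊕ m) ⊕ (u ⊕ (u ⊕ u)))
  Un-nest:  t(k ⊕ ((u ⊕ q) ⊕ ((u ⊕ u) ⊕ u)) ⊕ k) ⊕ t(m ⊕ m) ⊕ u ⊕ u ⊕ u
  Canonicalize subterm:  t(k ⊕ ((u ⊕ q) ⊕ ((u ⊕ u) ⊕ u)) ⊕ k)  →  t(k ⊕ k ⊕ q)
  Units out:  drop u (×3)
  Order the arguments:  t(k ⊕ k ⊕ q) ⊕ t(m ⊕ m)
Right:  (u ⊕ (k ⊕ u)) ⊕ ((u ⊕ u) ⊕ (k ⊕ u)) ⊕ (t(t(m ⊕ m)) ⊕ (u ⊕ q)) ⊕ (u ⊕ u)
  Flatten:  u ⊕ k ⊕ u ⊕ u ⊕ u ⊕ k ⊕ u ⊕ t(t(m ⊕ m)) ⊕ u ⊕ q ⊕ u ⊕ u
  Unit:  drop u (×8)
  Sort arguments:  k ⊕ k ⊕ q ⊕ t(t(m ⊕ m))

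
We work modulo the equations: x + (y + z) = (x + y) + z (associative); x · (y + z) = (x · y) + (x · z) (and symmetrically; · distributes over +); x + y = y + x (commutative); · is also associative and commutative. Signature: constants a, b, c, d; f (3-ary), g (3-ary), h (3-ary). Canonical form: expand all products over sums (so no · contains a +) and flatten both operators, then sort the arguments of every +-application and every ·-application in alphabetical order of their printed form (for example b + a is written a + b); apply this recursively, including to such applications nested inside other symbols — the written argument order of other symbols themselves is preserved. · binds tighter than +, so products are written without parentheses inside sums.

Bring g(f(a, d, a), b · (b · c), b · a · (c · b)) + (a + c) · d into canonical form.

Answer: a · d + c · d + g(f(a, d, a), b · b · c, a · b · b · c)

Derivation:
Expand:  g(f(a, d, a), b · b · c, a · b · b · c) + a · d + c · d
Sort:  a · d + c · d + g(f(a, d, a), b · b · c, a · b · b · c)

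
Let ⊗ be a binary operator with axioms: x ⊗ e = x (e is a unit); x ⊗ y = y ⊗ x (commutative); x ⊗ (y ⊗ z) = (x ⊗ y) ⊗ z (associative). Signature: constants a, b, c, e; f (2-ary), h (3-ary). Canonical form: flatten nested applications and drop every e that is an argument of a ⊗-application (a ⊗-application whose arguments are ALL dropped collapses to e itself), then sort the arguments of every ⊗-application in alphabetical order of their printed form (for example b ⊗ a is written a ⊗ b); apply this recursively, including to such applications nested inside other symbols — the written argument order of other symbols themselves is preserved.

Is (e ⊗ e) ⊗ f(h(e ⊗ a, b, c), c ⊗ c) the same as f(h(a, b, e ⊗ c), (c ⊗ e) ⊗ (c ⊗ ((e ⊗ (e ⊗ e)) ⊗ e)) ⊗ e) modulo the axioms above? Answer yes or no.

Answer: yes — both canonical forms are f(h(a, b, c), c ⊗ c)

Derivation:
Left:  (e ⊗ e) ⊗ f(h(e ⊗ a, b, c), c ⊗ c)
  Flatten:  e ⊗ e ⊗ f(h(e ⊗ a, b, c), c ⊗ c)
  Canonicalize subterm:  f(h(e ⊗ a, b, c), c ⊗ c)  →  f(h(a, b, c), c ⊗ c)
  Units out:  drop e (×2)
  Sort arguments:  f(h(a, b, c), c ⊗ c)
Right:  f(h(a, b, e ⊗ c), (c ⊗ e) ⊗ (c ⊗ ((e ⊗ (e ⊗ e)) ⊗ e)) ⊗ e)
  Focus inside:  (c ⊗ e) ⊗ (c ⊗ ((e ⊗ (e ⊗ e)) ⊗ e)) ⊗ e
  Un-nest:  c ⊗ e ⊗ c ⊗ e ⊗ e ⊗ e ⊗ e ⊗ e
  Drop the unit:  drop e (×6)
  Sort:  c ⊗ c
  Rebuild:  f(h(a, b, c), c ⊗ c)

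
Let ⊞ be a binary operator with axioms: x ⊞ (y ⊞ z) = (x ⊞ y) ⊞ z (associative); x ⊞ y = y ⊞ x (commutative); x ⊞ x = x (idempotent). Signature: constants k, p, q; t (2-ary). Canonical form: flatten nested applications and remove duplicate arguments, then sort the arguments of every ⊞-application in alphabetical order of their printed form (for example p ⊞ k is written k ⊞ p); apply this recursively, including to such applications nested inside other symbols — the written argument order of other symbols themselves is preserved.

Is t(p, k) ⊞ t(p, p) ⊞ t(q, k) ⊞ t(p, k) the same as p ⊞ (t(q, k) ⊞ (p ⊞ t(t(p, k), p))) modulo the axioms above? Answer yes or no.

Answer: no — t(p, k) ⊞ t(p, p) ⊞ t(q, k) vs p ⊞ t(q, k) ⊞ t(t(p, k), p)

Derivation:
Left:  t(p, k) ⊞ t(p, p) ⊞ t(q, k) ⊞ t(p, k)
  Drop duplicates:  drop duplicate t(p, k)
  Order the arguments:  t(p, k) ⊞ t(p, p) ⊞ t(q, k)
Right:  p ⊞ (t(q, k) ⊞ (p ⊞ t(t(p, k), p)))
  Flatten:  p ⊞ t(q, k) ⊞ p ⊞ t(t(p, k), p)
  Deduplicate:  drop duplicate p
  Sort arguments:  p ⊞ t(q, k) ⊞ t(t(p, k), p)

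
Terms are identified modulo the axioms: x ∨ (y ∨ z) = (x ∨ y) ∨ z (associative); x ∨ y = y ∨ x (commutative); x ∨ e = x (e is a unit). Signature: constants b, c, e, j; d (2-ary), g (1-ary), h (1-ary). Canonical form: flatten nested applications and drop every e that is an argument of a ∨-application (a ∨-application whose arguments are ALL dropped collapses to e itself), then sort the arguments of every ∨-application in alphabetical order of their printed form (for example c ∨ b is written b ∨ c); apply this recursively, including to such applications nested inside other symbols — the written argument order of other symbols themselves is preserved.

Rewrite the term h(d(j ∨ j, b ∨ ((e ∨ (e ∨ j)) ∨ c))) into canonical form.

Descend into:  b ∨ ((e ∨ (e ∨ j)) ∨ c)
Merge nested applications:  b ∨ e ∨ e ∨ j ∨ c
Units out:  drop e (×2)
Sort:  b ∨ c ∨ j
Put back:  h(d(j ∨ j, b ∨ c ∨ j))

Answer: h(d(j ∨ j, b ∨ c ∨ j))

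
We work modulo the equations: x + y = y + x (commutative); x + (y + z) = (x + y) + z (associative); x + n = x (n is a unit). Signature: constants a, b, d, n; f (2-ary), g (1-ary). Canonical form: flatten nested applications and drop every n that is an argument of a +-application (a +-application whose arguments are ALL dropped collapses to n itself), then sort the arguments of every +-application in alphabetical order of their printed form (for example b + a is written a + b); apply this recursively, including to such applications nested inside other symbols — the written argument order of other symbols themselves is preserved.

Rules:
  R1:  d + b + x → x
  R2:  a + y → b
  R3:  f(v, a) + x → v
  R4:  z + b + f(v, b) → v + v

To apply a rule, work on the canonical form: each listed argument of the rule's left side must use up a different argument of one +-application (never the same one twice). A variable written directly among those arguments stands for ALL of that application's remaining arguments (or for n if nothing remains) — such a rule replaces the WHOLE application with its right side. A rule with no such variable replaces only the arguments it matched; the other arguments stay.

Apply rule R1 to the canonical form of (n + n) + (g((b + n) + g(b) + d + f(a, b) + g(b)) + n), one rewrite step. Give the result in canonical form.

Canonical form:  g(b + d + f(a, b) + g(b) + g(b))
Match R1:  consume b, d;  x := f(a, b) + g(b) + g(b)
The variable takes the whole remainder — replace the entire application.
New term:  g(f(a, b) + g(b) + g(b))

Answer: g(f(a, b) + g(b) + g(b))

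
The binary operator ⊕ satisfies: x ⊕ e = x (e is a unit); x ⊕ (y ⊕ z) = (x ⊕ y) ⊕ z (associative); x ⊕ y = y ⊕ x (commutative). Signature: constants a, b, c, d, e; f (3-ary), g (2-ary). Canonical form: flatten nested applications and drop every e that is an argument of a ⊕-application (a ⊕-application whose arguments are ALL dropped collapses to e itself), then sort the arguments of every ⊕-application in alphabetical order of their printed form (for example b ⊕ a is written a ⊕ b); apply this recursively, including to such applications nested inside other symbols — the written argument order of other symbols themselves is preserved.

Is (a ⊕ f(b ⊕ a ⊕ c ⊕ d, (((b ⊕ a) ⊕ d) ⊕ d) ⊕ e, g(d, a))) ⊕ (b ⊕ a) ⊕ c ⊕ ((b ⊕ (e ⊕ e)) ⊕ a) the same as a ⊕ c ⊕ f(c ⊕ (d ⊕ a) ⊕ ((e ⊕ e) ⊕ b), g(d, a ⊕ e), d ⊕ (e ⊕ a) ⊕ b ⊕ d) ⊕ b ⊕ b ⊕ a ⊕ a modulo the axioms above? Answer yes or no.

Left:  (a ⊕ f(b ⊕ a ⊕ c ⊕ d, (((b ⊕ a) ⊕ d) ⊕ d) ⊕ e, g(d, a))) ⊕ (b ⊕ a) ⊕ c ⊕ ((b ⊕ (e ⊕ e)) ⊕ a)
  Un-nest:  a ⊕ f(b ⊕ a ⊕ c ⊕ d, (((b ⊕ a) ⊕ d) ⊕ d) ⊕ e, g(d, a)) ⊕ b ⊕ a ⊕ c ⊕ b ⊕ e ⊕ e ⊕ a
  Canonicalize subterm:  f(b ⊕ a ⊕ c ⊕ d, (((b ⊕ a) ⊕ d) ⊕ d) ⊕ e, g(d, a))  →  f(a ⊕ b ⊕ c ⊕ d, a ⊕ b ⊕ d ⊕ d, g(d, a))
  Drop the unit:  drop e (×2)
  Order the arguments:  a ⊕ a ⊕ a ⊕ b ⊕ b ⊕ c ⊕ f(a ⊕ b ⊕ c ⊕ d, a ⊕ b ⊕ d ⊕ d, g(d, a))
Right:  a ⊕ c ⊕ f(c ⊕ (d ⊕ a) ⊕ ((e ⊕ e) ⊕ b), g(d, a ⊕ e), d ⊕ (e ⊕ a) ⊕ b ⊕ d) ⊕ b ⊕ b ⊕ a ⊕ a
  Inside:  f(c ⊕ (d ⊕ a) ⊕ ((e ⊕ e) ⊕ b), g(d, a ⊕ e), d ⊕ (e ⊕ a) ⊕ b ⊕ d)  →  f(a ⊕ b ⊕ c ⊕ d, g(d, a), a ⊕ b ⊕ d ⊕ d)
  Order the arguments:  a ⊕ a ⊕ a ⊕ b ⊕ b ⊕ c ⊕ f(a ⊕ b ⊕ c ⊕ d, g(d, a), a ⊕ b ⊕ d ⊕ d)

Answer: no — a ⊕ a ⊕ a ⊕ b ⊕ b ⊕ c ⊕ f(a ⊕ b ⊕ c ⊕ d, a ⊕ b ⊕ d ⊕ d, g(d, a)) vs a ⊕ a ⊕ a ⊕ b ⊕ b ⊕ c ⊕ f(a ⊕ b ⊕ c ⊕ d, g(d, a), a ⊕ b ⊕ d ⊕ d)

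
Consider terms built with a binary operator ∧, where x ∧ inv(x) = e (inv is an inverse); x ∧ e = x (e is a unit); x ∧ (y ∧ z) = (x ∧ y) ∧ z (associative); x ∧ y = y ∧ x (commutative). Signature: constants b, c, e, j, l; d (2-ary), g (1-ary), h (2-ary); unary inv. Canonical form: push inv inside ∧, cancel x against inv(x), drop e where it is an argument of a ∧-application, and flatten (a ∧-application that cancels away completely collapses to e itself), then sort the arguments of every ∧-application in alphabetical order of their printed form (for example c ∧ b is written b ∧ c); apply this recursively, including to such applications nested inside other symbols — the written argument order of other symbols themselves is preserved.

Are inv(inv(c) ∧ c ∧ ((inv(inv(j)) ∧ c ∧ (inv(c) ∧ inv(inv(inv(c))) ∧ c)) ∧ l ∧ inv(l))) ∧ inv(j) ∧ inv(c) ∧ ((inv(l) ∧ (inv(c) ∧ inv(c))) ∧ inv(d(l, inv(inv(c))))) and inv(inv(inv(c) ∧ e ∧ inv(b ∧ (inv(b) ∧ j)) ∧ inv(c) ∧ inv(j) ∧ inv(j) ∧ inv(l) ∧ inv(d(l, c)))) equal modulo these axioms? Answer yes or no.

Answer: no — inv(c) ∧ inv(c) ∧ inv(c) ∧ inv(d(l, c)) ∧ inv(j) ∧ inv(j) ∧ inv(l) vs inv(c) ∧ inv(c) ∧ inv(d(l, c)) ∧ inv(j) ∧ inv(j) ∧ inv(j) ∧ inv(l)

Derivation:
Left:  inv(inv(c) ∧ c ∧ ((inv(inv(j)) ∧ c ∧ (inv(c) ∧ inv(inv(inv(c))) ∧ c)) ∧ l ∧ inv(l))) ∧ inv(j) ∧ inv(c) ∧ ((inv(l) ∧ (inv(c) ∧ inv(c))) ∧ inv(d(l, inv(inv(c)))))
  Push inv inside:  distribute inv over ∧ and collapse double inv
  Collect:  inv(c) ∧ inv(c) ∧ inv(c) ∧ inv(j) ∧ inv(j) ∧ inv(l) ∧ inv(d(l, c))
  Order the arguments:  inv(c) ∧ inv(c) ∧ inv(c) ∧ inv(d(l, c)) ∧ inv(j) ∧ inv(j) ∧ inv(l)
Right:  inv(inv(inv(c) ∧ e ∧ inv(b ∧ (inv(b) ∧ j)) ∧ inv(c) ∧ inv(j) ∧ inv(j) ∧ inv(l) ∧ inv(d(l, c))))
  Push inv inside:  distribute inv over ∧ and collapse double inv
  Cancel:  b cancels
  Collect terms:  inv(c) ∧ inv(c) ∧ inv(j) ∧ inv(j) ∧ inv(j) ∧ inv(l) ∧ inv(d(l, c))
  Sort arguments:  inv(c) ∧ inv(c) ∧ inv(d(l, c)) ∧ inv(j) ∧ inv(j) ∧ inv(j) ∧ inv(l)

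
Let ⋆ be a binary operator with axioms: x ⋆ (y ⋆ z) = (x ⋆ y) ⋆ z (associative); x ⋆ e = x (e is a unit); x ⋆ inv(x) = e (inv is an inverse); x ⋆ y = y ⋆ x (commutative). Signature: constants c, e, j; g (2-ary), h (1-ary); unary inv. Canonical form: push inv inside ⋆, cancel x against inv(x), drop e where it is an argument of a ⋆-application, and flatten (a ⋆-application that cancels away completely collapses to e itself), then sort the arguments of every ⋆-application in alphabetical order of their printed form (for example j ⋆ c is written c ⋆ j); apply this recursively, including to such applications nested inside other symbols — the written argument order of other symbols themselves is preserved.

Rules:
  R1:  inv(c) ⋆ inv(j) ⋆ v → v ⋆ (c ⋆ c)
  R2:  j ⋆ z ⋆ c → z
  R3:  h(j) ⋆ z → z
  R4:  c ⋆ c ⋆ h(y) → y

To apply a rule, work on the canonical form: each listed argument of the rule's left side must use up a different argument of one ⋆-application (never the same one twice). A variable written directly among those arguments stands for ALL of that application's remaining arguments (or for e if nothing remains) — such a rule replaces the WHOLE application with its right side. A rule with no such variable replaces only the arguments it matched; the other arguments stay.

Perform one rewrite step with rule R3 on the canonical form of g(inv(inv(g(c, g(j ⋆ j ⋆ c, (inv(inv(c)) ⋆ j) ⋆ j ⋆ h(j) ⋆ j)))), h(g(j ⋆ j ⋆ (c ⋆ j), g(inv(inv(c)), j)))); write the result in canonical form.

Canonical form:  g(g(c, g(c ⋆ j ⋆ j, c ⋆ h(j) ⋆ j ⋆ j ⋆ j)), h(g(c ⋆ j ⋆ j ⋆ j, g(c, j))))
Apply R3:  consuming h(j);  z := c ⋆ j ⋆ j ⋆ j
The extension variable absorbs all remaining arguments, so the whole application is rewritten.
Giving:  g(g(c, g(c ⋆ j ⋆ j, c ⋆ j ⋆ j ⋆ j)), h(g(c ⋆ j ⋆ j ⋆ j, g(c, j))))

Answer: g(g(c, g(c ⋆ j ⋆ j, c ⋆ j ⋆ j ⋆ j)), h(g(c ⋆ j ⋆ j ⋆ j, g(c, j))))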